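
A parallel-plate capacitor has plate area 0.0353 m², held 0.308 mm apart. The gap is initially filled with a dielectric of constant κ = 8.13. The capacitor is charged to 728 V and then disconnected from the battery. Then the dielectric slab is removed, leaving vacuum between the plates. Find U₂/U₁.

U₂/U₁ ≈ 8.13

Isolated ⇒ Q is held fixed.
C₂ = 0.123 C₁ and U = Q²/(2C), so U₂/U₁ = C₁/C₂ = 8.13.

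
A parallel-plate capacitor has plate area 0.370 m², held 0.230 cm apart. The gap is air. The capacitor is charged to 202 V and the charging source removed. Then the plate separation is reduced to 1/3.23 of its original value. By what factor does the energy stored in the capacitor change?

Isolated ⇒ Q is held fixed.
C₂ = 3.23 C₁ and U = Q²/(2C), so U₂/U₁ = C₁/C₂ = 0.310.

U₂/U₁ ≈ 0.310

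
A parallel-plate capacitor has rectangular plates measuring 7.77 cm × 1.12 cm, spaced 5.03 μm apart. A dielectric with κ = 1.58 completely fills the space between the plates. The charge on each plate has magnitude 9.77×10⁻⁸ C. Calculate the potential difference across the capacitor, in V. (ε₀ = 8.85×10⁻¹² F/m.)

A = 7.77 × 1.12 cm² = 8.70×10⁻⁴ m².
C = κε₀A/d = 1.58 × 8.85×10⁻¹² × 8.70×10⁻⁴ / 5.03×10⁻⁶ = 2.42×10⁻⁹ F.
V = Q/C = 9.77×10⁻⁸ / 2.42×10⁻⁹ = 40.4 V.

V ≈ 40.4 V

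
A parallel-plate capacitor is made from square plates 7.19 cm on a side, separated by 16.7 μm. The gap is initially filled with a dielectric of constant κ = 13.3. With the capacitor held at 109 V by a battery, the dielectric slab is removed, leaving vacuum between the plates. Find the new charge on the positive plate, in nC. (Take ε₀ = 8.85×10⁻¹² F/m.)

A = (7.19 cm)² = 5.17×10⁻³ m².
Initially C₁ = κε₀A/d = 13.3 × 8.85×10⁻¹² × 5.17×10⁻³ / 1.67×10⁻⁵ = 3.64×10⁻⁸ F.
Q₁ = 3.97×10⁻⁶ C.
Battery connected ⇒ V is held fixed. C₂ = 0.0752 C₁ and Q = CV, so Q₂/Q₁ = C₂/C₁ = 0.0752.
Q₂ = 0.0752 × 3.97×10⁻⁶ = 2.99×10⁻⁷ C.

299 nC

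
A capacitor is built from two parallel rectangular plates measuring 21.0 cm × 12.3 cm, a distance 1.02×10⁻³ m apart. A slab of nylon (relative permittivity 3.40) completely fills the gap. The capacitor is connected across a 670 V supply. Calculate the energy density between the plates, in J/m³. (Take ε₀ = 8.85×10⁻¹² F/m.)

E = V/d = 670 / 1.02×10⁻³ = 6.57×10⁵ V/m.
u = ½κε₀E² = ½ × 3.40 × 8.85×10⁻¹² × (6.57×10⁵)² = 6.49 J/m³.

u ≈ 6.49 J/m³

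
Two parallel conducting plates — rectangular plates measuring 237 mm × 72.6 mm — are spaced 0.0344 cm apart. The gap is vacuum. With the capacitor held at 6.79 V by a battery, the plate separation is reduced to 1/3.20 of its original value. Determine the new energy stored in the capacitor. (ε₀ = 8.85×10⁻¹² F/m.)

U ≈ 32.7 nJ

A = 237 × 72.6 mm² = 1.72×10⁻² m².
Initially C₁ = ε₀A/d = 8.85×10⁻¹² × 1.72×10⁻² / 3.44×10⁻⁴ = 4.43×10⁻¹⁰ F.
U₁ = 1.02×10⁻⁸ J.
Battery connected ⇒ V is held fixed. C₂ = 3.20 C₁ and U = ½CV², so U₂/U₁ = C₂/C₁ = 3.20.
U₂ = 3.20 × 1.02×10⁻⁸ = 3.27×10⁻⁸ J.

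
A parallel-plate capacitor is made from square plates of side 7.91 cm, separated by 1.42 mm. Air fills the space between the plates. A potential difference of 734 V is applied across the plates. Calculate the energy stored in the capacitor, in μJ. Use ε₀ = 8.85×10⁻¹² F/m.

A = (7.91 cm)² = 6.26×10⁻³ m².
C = ε₀A/d = 8.85×10⁻¹² × 6.26×10⁻³ / 1.42×10⁻³ = 3.90×10⁻¹¹ F.
U = ½CV² = ½ × 3.90×10⁻¹¹ × (734)² = 1.05×10⁻⁵ J.

10.5 μJ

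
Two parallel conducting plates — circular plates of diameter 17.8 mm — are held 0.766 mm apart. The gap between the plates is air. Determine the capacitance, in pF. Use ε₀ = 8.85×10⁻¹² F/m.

A = π(17.8/2 mm)² = 2.49×10⁻⁴ m².
C = ε₀A/d = 8.85×10⁻¹² × 2.49×10⁻⁴ / 7.66×10⁻⁴ = 2.88×10⁻¹² F.

2.88 pF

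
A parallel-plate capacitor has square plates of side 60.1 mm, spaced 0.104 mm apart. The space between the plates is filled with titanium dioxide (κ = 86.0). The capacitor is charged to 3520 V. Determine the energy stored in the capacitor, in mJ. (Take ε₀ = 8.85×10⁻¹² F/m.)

A = (60.1 mm)² = 3.61×10⁻³ m².
C = κε₀A/d = 86.0 × 8.85×10⁻¹² × 3.61×10⁻³ / 1.04×10⁻⁴ = 2.64×10⁻⁸ F.
U = ½CV² = ½ × 2.64×10⁻⁸ × (3520)² = 0.164 J.

164 mJ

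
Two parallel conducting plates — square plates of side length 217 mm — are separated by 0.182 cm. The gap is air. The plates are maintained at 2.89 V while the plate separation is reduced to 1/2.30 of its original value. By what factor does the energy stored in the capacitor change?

Battery connected ⇒ V is held fixed.
C₂ = 2.30 C₁ and U = ½CV², so U₂/U₁ = C₂/C₁ = 2.30.

U₂/U₁ ≈ 2.30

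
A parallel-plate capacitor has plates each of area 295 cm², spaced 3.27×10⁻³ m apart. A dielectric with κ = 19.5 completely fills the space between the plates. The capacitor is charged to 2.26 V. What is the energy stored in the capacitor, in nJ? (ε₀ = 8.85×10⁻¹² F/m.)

U ≈ 3.98 nJ

A = 295 cm² = 2.95×10⁻² m².
C = κε₀A/d = 19.5 × 8.85×10⁻¹² × 2.95×10⁻² / 3.27×10⁻³ = 1.56×10⁻⁹ F.
U = ½CV² = ½ × 1.56×10⁻⁹ × (2.26)² = 3.98×10⁻⁹ J.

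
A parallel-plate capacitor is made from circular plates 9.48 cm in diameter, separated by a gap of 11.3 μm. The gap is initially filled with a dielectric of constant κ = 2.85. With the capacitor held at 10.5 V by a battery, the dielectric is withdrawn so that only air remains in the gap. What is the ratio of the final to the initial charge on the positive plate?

0.351

Battery connected ⇒ V is held fixed.
C₂ = 0.351 C₁ and Q = CV, so Q₂/Q₁ = C₂/C₁ = 0.351.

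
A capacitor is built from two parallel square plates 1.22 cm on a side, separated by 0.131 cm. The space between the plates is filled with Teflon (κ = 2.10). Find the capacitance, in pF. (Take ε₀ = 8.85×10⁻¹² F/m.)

A = (1.22 cm)² = 1.49×10⁻⁴ m².
C = κε₀A/d = 2.10 × 8.85×10⁻¹² × 1.49×10⁻⁴ / 1.31×10⁻³ = 2.11×10⁻¹² F.

C ≈ 2.11 pF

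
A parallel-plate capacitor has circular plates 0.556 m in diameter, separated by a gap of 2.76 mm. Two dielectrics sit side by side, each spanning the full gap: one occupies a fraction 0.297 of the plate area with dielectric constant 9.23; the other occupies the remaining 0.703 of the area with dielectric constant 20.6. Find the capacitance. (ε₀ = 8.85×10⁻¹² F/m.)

A = π(0.556/2 m)² = 0.243 m².
Side-by-side slabs ⇒ two capacitors in parallel, each spanning the full gap.
C₁ = κ₁ε₀A₁/d = 9.23 × 8.85×10⁻¹² × 7.21×10⁻² / 2.76×10⁻³ = 2.13×10⁻⁹ F.
C₂ = κ₂ε₀A₂/d = 20.6 × 8.85×10⁻¹² × 0.171 / 2.76×10⁻³ = 1.13×10⁻⁸ F.
C = C₁ + C₂ = 1.34×10⁻⁸ F.

13.4 nF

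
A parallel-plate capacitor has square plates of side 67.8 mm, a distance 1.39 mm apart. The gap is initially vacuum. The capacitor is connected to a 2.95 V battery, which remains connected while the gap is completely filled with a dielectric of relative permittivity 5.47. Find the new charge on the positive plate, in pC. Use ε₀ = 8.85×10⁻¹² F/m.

A = (67.8 mm)² = 4.60×10⁻³ m².
Initially C₁ = ε₀A/d = 8.85×10⁻¹² × 4.60×10⁻³ / 1.39×10⁻³ = 2.93×10⁻¹¹ F.
Q₁ = 8.63×10⁻¹¹ C.
Battery connected ⇒ V is held fixed. C₂ = 5.47 C₁ and Q = CV, so Q₂/Q₁ = C₂/C₁ = 5.47.
Q₂ = 5.47 × 8.63×10⁻¹¹ = 4.72×10⁻¹⁰ C.

Q ≈ 472 pC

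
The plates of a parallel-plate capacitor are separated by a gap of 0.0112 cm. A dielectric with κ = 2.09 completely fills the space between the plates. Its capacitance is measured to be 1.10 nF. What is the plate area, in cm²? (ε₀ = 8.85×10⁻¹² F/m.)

A = Cd/(κε₀) = 1.10×10⁻⁹ × 1.12×10⁻⁴ / (2.09 × 8.85×10⁻¹²) = 6.66×10⁻³ m².

66.6 cm²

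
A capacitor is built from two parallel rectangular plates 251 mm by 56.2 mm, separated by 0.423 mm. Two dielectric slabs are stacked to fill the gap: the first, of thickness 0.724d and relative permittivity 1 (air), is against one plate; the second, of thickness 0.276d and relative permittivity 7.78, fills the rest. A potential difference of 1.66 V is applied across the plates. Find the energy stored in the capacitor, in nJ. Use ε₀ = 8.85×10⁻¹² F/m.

A = 251 × 56.2 mm² = 1.41×10⁻² m².
Stacked slabs ⇒ two capacitors in series, each with the full plate area.
C₁ = κ₁ε₀A/d₁ = 1.00 × 8.85×10⁻¹² × 1.41×10⁻² / 3.06×10⁻⁴ = 4.08×10⁻¹⁰ F.
C₂ = κ₂ε₀A/d₂ = 7.78 × 8.85×10⁻¹² × 1.41×10⁻² / 1.17×10⁻⁴ = 8.32×10⁻⁹ F.
C = (1/C₁ + 1/C₂)⁻¹ = 3.89×10⁻¹⁰ F.
U = ½CV² = ½ × 3.89×10⁻¹⁰ × (1.66)² = 5.35×10⁻¹⁰ J.

U ≈ 0.535 nJ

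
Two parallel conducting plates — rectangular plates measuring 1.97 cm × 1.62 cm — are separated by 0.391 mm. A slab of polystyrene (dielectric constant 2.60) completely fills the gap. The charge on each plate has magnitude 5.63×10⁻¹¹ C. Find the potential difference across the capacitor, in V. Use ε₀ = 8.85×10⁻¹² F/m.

V ≈ 3.00 V

A = 1.97 × 1.62 cm² = 3.19×10⁻⁴ m².
C = κε₀A/d = 2.60 × 8.85×10⁻¹² × 3.19×10⁻⁴ / 3.91×10⁻⁴ = 1.88×10⁻¹¹ F.
V = Q/C = 5.63×10⁻¹¹ / 1.88×10⁻¹¹ = 3.00 V.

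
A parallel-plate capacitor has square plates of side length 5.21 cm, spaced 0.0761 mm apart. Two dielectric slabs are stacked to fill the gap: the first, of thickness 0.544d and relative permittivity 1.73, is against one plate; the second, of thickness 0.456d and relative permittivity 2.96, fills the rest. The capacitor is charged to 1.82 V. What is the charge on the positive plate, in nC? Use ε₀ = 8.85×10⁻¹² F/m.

A = (5.21 cm)² = 2.71×10⁻³ m².
Stacked slabs ⇒ two capacitors in series, each with the full plate area.
C₁ = κ₁ε₀A/d₁ = 1.73 × 8.85×10⁻¹² × 2.71×10⁻³ / 4.14×10⁻⁵ = 1.00×10⁻⁹ F.
C₂ = κ₂ε₀A/d₂ = 2.96 × 8.85×10⁻¹² × 2.71×10⁻³ / 3.47×10⁻⁵ = 2.05×10⁻⁹ F.
C = (1/C₁ + 1/C₂)⁻¹ = 6.74×10⁻¹⁰ F.
Q = CV = 6.74×10⁻¹⁰ × 1.82 = 1.23×10⁻⁹ C.

1.23 nC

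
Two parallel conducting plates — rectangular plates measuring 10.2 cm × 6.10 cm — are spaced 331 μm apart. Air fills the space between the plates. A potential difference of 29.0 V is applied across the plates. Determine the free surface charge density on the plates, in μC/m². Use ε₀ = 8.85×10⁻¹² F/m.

A = 10.2 × 6.10 cm² = 6.22×10⁻³ m².
C = ε₀A/d = 8.85×10⁻¹² × 6.22×10⁻³ / 3.31×10⁻⁴ = 1.66×10⁻¹⁰ F.
σ = Q/A = CV/A = 1.66×10⁻¹⁰ × 29.0 / 6.22×10⁻³ = 7.75×10⁻⁷ C/m².

0.775 μC/m²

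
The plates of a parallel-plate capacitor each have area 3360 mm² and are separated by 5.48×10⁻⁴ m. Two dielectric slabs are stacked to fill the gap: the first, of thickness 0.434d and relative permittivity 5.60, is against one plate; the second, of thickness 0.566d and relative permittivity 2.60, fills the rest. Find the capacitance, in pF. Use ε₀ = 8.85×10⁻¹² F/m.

A = 3360 mm² = 3.36×10⁻³ m².
Stacked slabs ⇒ two capacitors in series, each with the full plate area.
C₁ = κ₁ε₀A/d₁ = 5.60 × 8.85×10⁻¹² × 3.36×10⁻³ / 2.38×10⁻⁴ = 7.00×10⁻¹⁰ F.
C₂ = κ₂ε₀A/d₂ = 2.60 × 8.85×10⁻¹² × 3.36×10⁻³ / 3.10×10⁻⁴ = 2.49×10⁻¹⁰ F.
C = (1/C₁ + 1/C₂)⁻¹ = 1.84×10⁻¹⁰ F.

C ≈ 184 pF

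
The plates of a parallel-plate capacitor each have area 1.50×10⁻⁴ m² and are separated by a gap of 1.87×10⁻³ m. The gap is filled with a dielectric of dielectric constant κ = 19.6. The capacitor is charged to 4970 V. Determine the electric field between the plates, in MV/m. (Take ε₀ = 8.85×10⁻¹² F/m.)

2.66 MV/m

E = V/d = 4970 / 1.87×10⁻³ = 2.66×10⁶ V/m.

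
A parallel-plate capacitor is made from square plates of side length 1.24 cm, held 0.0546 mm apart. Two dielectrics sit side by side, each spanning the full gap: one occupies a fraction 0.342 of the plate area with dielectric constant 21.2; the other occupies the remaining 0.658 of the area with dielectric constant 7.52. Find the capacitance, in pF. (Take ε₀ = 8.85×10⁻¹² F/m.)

304 pF

A = (1.24 cm)² = 1.54×10⁻⁴ m².
Side-by-side slabs ⇒ two capacitors in parallel, each spanning the full gap.
C₁ = κ₁ε₀A₁/d = 21.2 × 8.85×10⁻¹² × 5.26×10⁻⁵ / 5.46×10⁻⁵ = 1.81×10⁻¹⁰ F.
C₂ = κ₂ε₀A₂/d = 7.52 × 8.85×10⁻¹² × 1.01×10⁻⁴ / 5.46×10⁻⁵ = 1.23×10⁻¹⁰ F.
C = C₁ + C₂ = 3.04×10⁻¹⁰ F.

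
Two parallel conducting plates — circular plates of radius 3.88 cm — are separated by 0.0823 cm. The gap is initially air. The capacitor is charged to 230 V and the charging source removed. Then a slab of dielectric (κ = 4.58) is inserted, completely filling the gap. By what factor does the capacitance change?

C = κε₀A/d scales with κ, so C₂/C₁ = κ = 4.58.

C₂/C₁ ≈ 4.58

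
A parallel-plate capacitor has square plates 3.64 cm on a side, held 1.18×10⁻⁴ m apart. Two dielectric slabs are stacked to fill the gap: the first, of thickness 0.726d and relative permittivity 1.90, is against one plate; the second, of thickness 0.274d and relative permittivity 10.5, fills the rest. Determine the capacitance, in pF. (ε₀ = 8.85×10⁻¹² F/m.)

A = (3.64 cm)² = 1.32×10⁻³ m².
Stacked slabs ⇒ two capacitors in series, each with the full plate area.
C₁ = κ₁ε₀A/d₁ = 1.90 × 8.85×10⁻¹² × 1.32×10⁻³ / 8.57×10⁻⁵ = 2.60×10⁻¹⁰ F.
C₂ = κ₂ε₀A/d₂ = 10.5 × 8.85×10⁻¹² × 1.32×10⁻³ / 3.23×10⁻⁵ = 3.81×10⁻⁹ F.
C = (1/C₁ + 1/C₂)⁻¹ = 2.43×10⁻¹⁰ F.

C ≈ 243 pF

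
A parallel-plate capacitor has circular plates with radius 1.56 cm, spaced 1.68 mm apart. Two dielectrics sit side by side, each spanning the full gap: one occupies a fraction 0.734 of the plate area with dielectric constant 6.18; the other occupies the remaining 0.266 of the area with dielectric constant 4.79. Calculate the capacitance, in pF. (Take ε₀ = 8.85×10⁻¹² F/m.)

23.4 pF

A = π(1.56 cm)² = 7.65×10⁻⁴ m².
Side-by-side slabs ⇒ two capacitors in parallel, each spanning the full gap.
C₁ = κ₁ε₀A₁/d = 6.18 × 8.85×10⁻¹² × 5.61×10⁻⁴ / 1.68×10⁻³ = 1.83×10⁻¹¹ F.
C₂ = κ₂ε₀A₂/d = 4.79 × 8.85×10⁻¹² × 2.03×10⁻⁴ / 1.68×10⁻³ = 5.13×10⁻¹² F.
C = C₁ + C₂ = 2.34×10⁻¹¹ F.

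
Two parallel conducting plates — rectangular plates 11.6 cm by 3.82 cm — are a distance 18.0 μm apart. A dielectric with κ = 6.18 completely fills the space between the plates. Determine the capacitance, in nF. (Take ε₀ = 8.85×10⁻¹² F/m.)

A = 11.6 × 3.82 cm² = 4.43×10⁻³ m².
C = κε₀A/d = 6.18 × 8.85×10⁻¹² × 4.43×10⁻³ / 1.80×10⁻⁵ = 1.35×10⁻⁸ F.

13.5 nF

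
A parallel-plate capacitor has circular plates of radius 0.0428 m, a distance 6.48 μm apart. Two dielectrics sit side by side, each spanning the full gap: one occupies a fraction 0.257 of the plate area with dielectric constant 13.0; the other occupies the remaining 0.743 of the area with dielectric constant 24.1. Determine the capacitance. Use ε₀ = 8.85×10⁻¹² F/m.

167 nF

A = π(0.0428 m)² = 5.75×10⁻³ m².
Side-by-side slabs ⇒ two capacitors in parallel, each spanning the full gap.
C₁ = κ₁ε₀A₁/d = 13.0 × 8.85×10⁻¹² × 1.48×10⁻³ / 6.48×10⁻⁶ = 2.63×10⁻⁸ F.
C₂ = κ₂ε₀A₂/d = 24.1 × 8.85×10⁻¹² × 4.28×10⁻³ / 6.48×10⁻⁶ = 1.41×10⁻⁷ F.
C = C₁ + C₂ = 1.67×10⁻⁷ F.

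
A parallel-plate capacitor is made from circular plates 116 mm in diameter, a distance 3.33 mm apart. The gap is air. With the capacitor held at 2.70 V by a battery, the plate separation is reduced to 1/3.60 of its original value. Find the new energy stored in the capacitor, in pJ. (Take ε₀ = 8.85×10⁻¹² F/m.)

U ≈ 369 pJ

A = π(116/2 mm)² = 1.06×10⁻² m².
Initially C₁ = ε₀A/d = 8.85×10⁻¹² × 1.06×10⁻² / 3.33×10⁻³ = 2.81×10⁻¹¹ F.
U₁ = 1.02×10⁻¹⁰ J.
Battery connected ⇒ V is held fixed. C₂ = 3.60 C₁ and U = ½CV², so U₂/U₁ = C₂/C₁ = 3.60.
U₂ = 3.60 × 1.02×10⁻¹⁰ = 3.69×10⁻¹⁰ J.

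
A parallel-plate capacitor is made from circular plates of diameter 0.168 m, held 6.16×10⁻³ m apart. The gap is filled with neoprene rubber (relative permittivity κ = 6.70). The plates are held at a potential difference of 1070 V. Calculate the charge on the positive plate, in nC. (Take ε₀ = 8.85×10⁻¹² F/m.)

A = π(0.168/2 m)² = 2.22×10⁻² m².
C = κε₀A/d = 6.70 × 8.85×10⁻¹² × 2.22×10⁻² / 6.16×10⁻³ = 2.13×10⁻¹⁰ F.
Q = CV = 2.13×10⁻¹⁰ × 1070 = 2.28×10⁻⁷ C.

228 nC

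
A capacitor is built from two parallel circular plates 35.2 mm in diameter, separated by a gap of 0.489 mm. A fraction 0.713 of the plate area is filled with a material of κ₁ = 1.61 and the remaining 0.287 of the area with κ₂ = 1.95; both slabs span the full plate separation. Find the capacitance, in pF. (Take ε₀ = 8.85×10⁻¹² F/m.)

A = π(35.2/2 mm)² = 9.73×10⁻⁴ m².
Side-by-side slabs ⇒ two capacitors in parallel, each spanning the full gap.
C₁ = κ₁ε₀A₁/d = 1.61 × 8.85×10⁻¹² × 6.94×10⁻⁴ / 4.89×10⁻⁴ = 2.02×10⁻¹¹ F.
C₂ = κ₂ε₀A₂/d = 1.95 × 8.85×10⁻¹² × 2.79×10⁻⁴ / 4.89×10⁻⁴ = 9.86×10⁻¹² F.
C = C₁ + C₂ = 3.01×10⁻¹¹ F.

C ≈ 30.1 pF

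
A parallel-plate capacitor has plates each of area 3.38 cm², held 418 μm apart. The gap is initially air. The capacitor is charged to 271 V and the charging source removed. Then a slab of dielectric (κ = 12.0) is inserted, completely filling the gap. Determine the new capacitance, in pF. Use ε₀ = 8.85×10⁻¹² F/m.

A = 3.38 cm² = 3.38×10⁻⁴ m².
Initially C₁ = ε₀A/d = 8.85×10⁻¹² × 3.38×10⁻⁴ / 4.18×10⁻⁴ = 7.16×10⁻¹² F.
C = κε₀A/d scales with κ, so C₂/C₁ = κ = 12.0.
C₂ = 12.0 × 7.16×10⁻¹² = 8.59×10⁻¹¹ F.

C ≈ 85.9 pF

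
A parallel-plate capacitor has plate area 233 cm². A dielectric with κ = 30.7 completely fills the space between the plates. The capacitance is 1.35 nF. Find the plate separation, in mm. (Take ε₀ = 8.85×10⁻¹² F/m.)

d ≈ 4.69 mm

A = 233 cm² = 2.33×10⁻² m².
d = κε₀A/C = 30.7 × 8.85×10⁻¹² × 2.33×10⁻² / 1.35×10⁻⁹ = 4.69×10⁻³ m.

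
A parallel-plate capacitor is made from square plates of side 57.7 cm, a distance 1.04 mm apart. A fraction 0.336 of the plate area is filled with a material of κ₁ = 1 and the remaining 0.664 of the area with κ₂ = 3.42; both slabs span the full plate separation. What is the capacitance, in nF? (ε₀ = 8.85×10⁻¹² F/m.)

C ≈ 7.39 nF

A = (57.7 cm)² = 0.333 m².
Side-by-side slabs ⇒ two capacitors in parallel, each spanning the full gap.
C₁ = κ₁ε₀A₁/d = 1.00 × 8.85×10⁻¹² × 0.112 / 1.04×10⁻³ = 9.52×10⁻¹⁰ F.
C₂ = κ₂ε₀A₂/d = 3.42 × 8.85×10⁻¹² × 0.221 / 1.04×10⁻³ = 6.43×10⁻⁹ F.
C = C₁ + C₂ = 7.39×10⁻⁹ F.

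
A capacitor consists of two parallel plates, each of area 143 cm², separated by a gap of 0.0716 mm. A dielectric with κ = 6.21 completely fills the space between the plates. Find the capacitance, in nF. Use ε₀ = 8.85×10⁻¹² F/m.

C ≈ 11.0 nF

A = 143 cm² = 1.43×10⁻² m².
C = κε₀A/d = 6.21 × 8.85×10⁻¹² × 1.43×10⁻² / 7.16×10⁻⁵ = 1.10×10⁻⁸ F.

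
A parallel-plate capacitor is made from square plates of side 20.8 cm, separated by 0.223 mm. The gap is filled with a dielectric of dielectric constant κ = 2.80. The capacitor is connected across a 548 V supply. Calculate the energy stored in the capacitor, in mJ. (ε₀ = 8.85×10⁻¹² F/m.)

A = (20.8 cm)² = 4.33×10⁻² m².
C = κε₀A/d = 2.80 × 8.85×10⁻¹² × 4.33×10⁻² / 2.23×10⁻⁴ = 4.81×10⁻⁹ F.
U = ½CV² = ½ × 4.81×10⁻⁹ × (548)² = 7.22×10⁻⁴ J.

0.722 mJ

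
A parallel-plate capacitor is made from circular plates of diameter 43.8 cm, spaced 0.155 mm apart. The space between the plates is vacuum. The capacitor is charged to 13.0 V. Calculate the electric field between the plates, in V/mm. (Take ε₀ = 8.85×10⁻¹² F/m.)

E = V/d = 13.0 / 1.55×10⁻⁴ = 8.39×10⁴ V/m.

83.9 V/mm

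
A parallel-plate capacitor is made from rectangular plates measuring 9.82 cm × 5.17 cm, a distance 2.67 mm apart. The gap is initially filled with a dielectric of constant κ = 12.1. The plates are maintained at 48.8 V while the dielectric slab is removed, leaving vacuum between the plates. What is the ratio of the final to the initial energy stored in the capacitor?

0.0826

Battery connected ⇒ V is held fixed.
C₂ = 0.0826 C₁ and U = ½CV², so U₂/U₁ = C₂/C₁ = 0.0826.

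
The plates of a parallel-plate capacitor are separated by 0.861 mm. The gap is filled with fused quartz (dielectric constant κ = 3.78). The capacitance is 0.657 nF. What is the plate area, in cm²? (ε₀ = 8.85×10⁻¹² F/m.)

A ≈ 169 cm²

A = Cd/(κε₀) = 6.57×10⁻¹⁰ × 8.61×10⁻⁴ / (3.78 × 8.85×10⁻¹²) = 1.69×10⁻² m².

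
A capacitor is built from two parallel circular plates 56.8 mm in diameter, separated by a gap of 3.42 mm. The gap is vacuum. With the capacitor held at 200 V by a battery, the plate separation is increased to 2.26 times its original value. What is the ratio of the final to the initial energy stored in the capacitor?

Battery connected ⇒ V is held fixed.
C₂ = 0.442 C₁ and U = ½CV², so U₂/U₁ = C₂/C₁ = 0.442.

U₂/U₁ ≈ 0.442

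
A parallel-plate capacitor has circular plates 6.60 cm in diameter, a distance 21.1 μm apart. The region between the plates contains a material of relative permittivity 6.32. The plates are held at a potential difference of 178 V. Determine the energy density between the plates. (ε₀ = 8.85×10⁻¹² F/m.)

1990 J/m³

E = V/d = 178 / 2.11×10⁻⁵ = 8.44×10⁶ V/m.
u = ½κε₀E² = ½ × 6.32 × 8.85×10⁻¹² × (8.44×10⁶)² = 1.99×10³ J/m³.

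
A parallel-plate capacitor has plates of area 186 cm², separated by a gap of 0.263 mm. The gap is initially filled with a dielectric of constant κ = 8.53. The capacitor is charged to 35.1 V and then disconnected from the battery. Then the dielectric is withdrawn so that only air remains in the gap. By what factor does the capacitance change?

C = κε₀A/d scales with κ, so C₂/C₁ = 1/κ = 1/8.53 = 0.117.

C₂/C₁ ≈ 0.117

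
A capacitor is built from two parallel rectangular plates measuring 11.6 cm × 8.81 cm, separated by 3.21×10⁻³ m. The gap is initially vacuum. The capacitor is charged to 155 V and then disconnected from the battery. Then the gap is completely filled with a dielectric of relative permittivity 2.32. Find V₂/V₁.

0.431

Isolated ⇒ Q is held fixed.
C₂ = 2.32 C₁ and V = Q/C, so V₂/V₁ = C₁/C₂ = 0.431.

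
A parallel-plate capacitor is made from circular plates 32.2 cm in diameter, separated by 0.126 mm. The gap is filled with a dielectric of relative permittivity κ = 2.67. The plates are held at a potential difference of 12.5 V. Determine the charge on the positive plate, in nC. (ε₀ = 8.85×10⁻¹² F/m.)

191 nC

A = π(32.2/2 cm)² = 8.14×10⁻² m².
C = κε₀A/d = 2.67 × 8.85×10⁻¹² × 8.14×10⁻² / 1.26×10⁻⁴ = 1.53×10⁻⁸ F.
Q = CV = 1.53×10⁻⁸ × 12.5 = 1.91×10⁻⁷ C.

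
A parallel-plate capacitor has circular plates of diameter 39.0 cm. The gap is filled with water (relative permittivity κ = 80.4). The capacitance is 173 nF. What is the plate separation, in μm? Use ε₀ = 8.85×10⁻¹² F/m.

491 μm

A = π(39.0/2 cm)² = 0.119 m².
d = κε₀A/C = 80.4 × 8.85×10⁻¹² × 0.119 / 1.73×10⁻⁷ = 4.91×10⁻⁴ m.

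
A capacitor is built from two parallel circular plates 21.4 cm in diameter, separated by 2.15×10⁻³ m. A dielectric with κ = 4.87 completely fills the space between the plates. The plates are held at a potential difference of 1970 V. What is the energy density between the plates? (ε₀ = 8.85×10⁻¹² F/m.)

E = V/d = 1970 / 2.15×10⁻³ = 9.16×10⁵ V/m.
u = ½κε₀E² = ½ × 4.87 × 8.85×10⁻¹² × (9.16×10⁵)² = 18.1 J/m³.

u ≈ 18.1 J/m³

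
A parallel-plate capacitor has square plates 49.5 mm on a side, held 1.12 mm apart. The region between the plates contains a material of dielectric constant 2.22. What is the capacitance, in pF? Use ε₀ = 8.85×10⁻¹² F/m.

C ≈ 43.0 pF

A = (49.5 mm)² = 2.45×10⁻³ m².
C = κε₀A/d = 2.22 × 8.85×10⁻¹² × 2.45×10⁻³ / 1.12×10⁻³ = 4.30×10⁻¹¹ F.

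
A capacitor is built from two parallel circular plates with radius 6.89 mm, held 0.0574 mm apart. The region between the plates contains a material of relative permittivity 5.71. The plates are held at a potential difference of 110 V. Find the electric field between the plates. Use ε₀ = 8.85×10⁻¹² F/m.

E = V/d = 110 / 5.74×10⁻⁵ = 1.92×10⁶ V/m.

1.92 MV/m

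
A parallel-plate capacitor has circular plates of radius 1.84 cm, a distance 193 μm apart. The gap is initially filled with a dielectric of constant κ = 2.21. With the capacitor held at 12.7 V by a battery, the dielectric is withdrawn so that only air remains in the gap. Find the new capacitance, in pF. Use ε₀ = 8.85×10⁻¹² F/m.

48.8 pF

A = π(1.84 cm)² = 1.06×10⁻³ m².
Initially C₁ = κε₀A/d = 2.21 × 8.85×10⁻¹² × 1.06×10⁻³ / 1.93×10⁻⁴ = 1.08×10⁻¹⁰ F.
C = κε₀A/d scales with κ, so C₂/C₁ = 1/κ = 1/2.21 = 0.452.
C₂ = 0.452 × 1.08×10⁻¹⁰ = 4.88×10⁻¹¹ F.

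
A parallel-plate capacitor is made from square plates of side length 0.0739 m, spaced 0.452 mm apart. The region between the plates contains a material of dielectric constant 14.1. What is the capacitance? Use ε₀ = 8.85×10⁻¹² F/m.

C ≈ 1.51 nF

A = (0.0739 m)² = 5.46×10⁻³ m².
C = κε₀A/d = 14.1 × 8.85×10⁻¹² × 5.46×10⁻³ / 4.52×10⁻⁴ = 1.51×10⁻⁹ F.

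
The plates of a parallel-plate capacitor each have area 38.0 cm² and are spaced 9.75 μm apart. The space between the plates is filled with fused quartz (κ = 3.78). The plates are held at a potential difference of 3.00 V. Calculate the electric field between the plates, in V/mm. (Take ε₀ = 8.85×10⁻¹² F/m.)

E = V/d = 3.00 / 9.75×10⁻⁶ = 3.08×10⁵ V/m.

E ≈ 308 V/mm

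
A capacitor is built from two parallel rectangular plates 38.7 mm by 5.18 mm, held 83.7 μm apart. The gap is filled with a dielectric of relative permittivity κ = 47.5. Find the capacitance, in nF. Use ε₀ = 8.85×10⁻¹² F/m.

A = 38.7 × 5.18 mm² = 2.00×10⁻⁴ m².
C = κε₀A/d = 47.5 × 8.85×10⁻¹² × 2.00×10⁻⁴ / 8.37×10⁻⁵ = 1.01×10⁻⁹ F.

1.01 nF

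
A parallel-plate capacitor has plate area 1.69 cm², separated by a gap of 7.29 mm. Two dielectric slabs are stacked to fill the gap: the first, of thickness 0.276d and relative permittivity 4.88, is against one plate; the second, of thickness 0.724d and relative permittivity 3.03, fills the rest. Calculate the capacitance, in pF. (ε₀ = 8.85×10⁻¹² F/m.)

A = 1.69 cm² = 1.69×10⁻⁴ m².
Stacked slabs ⇒ two capacitors in series, each with the full plate area.
C₁ = κ₁ε₀A/d₁ = 4.88 × 8.85×10⁻¹² × 1.69×10⁻⁴ / 2.01×10⁻³ = 3.63×10⁻¹² F.
C₂ = κ₂ε₀A/d₂ = 3.03 × 8.85×10⁻¹² × 1.69×10⁻⁴ / 5.28×10⁻³ = 8.59×10⁻¹³ F.
C = (1/C₁ + 1/C₂)⁻¹ = 6.94×10⁻¹³ F.

0.694 pF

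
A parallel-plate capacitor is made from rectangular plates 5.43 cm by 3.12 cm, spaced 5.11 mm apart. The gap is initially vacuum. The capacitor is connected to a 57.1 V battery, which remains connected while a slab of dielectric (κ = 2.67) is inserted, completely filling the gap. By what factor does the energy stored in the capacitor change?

Battery connected ⇒ V is held fixed.
C₂ = 2.67 C₁ and U = ½CV², so U₂/U₁ = C₂/C₁ = 2.67.

2.67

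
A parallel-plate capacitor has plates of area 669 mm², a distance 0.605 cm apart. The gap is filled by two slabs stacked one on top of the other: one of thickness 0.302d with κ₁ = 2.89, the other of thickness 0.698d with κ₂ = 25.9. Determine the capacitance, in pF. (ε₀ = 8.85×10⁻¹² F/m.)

A = 669 mm² = 6.69×10⁻⁴ m².
Stacked slabs ⇒ two capacitors in series, each with the full plate area.
C₁ = κ₁ε₀A/d₁ = 2.89 × 8.85×10⁻¹² × 6.69×10⁻⁴ / 1.83×10⁻³ = 9.36×10⁻¹² F.
C₂ = κ₂ε₀A/d₂ = 25.9 × 8.85×10⁻¹² × 6.69×10⁻⁴ / 4.22×10⁻³ = 3.63×10⁻¹¹ F.
C = (1/C₁ + 1/C₂)⁻¹ = 7.44×10⁻¹² F.

7.44 pF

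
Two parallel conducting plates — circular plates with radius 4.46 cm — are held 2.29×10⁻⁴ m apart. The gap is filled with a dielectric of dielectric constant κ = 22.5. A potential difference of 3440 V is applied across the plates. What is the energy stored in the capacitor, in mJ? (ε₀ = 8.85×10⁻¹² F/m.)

32.2 mJ

A = π(4.46 cm)² = 6.25×10⁻³ m².
C = κε₀A/d = 22.5 × 8.85×10⁻¹² × 6.25×10⁻³ / 2.29×10⁻⁴ = 5.43×10⁻⁹ F.
U = ½CV² = ½ × 5.43×10⁻⁹ × (3440)² = 3.22×10⁻² J.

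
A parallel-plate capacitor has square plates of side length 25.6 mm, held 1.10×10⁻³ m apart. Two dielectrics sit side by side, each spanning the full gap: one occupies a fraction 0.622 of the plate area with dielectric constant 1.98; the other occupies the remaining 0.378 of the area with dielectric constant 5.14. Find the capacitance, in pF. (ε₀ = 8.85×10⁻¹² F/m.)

A = (25.6 mm)² = 6.55×10⁻⁴ m².
Side-by-side slabs ⇒ two capacitors in parallel, each spanning the full gap.
C₁ = κ₁ε₀A₁/d = 1.98 × 8.85×10⁻¹² × 4.08×10⁻⁴ / 1.10×10⁻³ = 6.49×10⁻¹² F.
C₂ = κ₂ε₀A₂/d = 5.14 × 8.85×10⁻¹² × 2.48×10⁻⁴ / 1.10×10⁻³ = 1.02×10⁻¹¹ F.
C = C₁ + C₂ = 1.67×10⁻¹¹ F.

C ≈ 16.7 pF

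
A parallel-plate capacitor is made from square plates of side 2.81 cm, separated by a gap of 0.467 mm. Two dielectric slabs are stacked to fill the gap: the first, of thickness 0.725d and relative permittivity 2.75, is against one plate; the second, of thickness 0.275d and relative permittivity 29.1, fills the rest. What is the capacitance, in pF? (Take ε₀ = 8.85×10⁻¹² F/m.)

A = (2.81 cm)² = 7.90×10⁻⁴ m².
Stacked slabs ⇒ two capacitors in series, each with the full plate area.
C₁ = κ₁ε₀A/d₁ = 2.75 × 8.85×10⁻¹² × 7.90×10⁻⁴ / 3.39×10⁻⁴ = 5.68×10⁻¹¹ F.
C₂ = κ₂ε₀A/d₂ = 29.1 × 8.85×10⁻¹² × 7.90×10⁻⁴ / 1.28×10⁻⁴ = 1.58×10⁻⁹ F.
C = (1/C₁ + 1/C₂)⁻¹ = 5.48×10⁻¹¹ F.

C ≈ 54.8 pF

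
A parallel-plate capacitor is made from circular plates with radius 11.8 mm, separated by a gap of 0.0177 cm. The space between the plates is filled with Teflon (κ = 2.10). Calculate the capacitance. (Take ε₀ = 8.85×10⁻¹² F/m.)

A = π(11.8 mm)² = 4.37×10⁻⁴ m².
C = κε₀A/d = 2.10 × 8.85×10⁻¹² × 4.37×10⁻⁴ / 1.77×10⁻⁴ = 4.59×10⁻¹¹ F.

45.9 pF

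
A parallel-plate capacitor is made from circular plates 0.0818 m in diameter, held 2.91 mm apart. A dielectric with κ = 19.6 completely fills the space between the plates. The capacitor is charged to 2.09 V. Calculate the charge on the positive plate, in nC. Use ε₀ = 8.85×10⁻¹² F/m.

A = π(0.0818/2 m)² = 5.26×10⁻³ m².
C = κε₀A/d = 19.6 × 8.85×10⁻¹² × 5.26×10⁻³ / 2.91×10⁻³ = 3.13×10⁻¹⁰ F.
Q = CV = 3.13×10⁻¹⁰ × 2.09 = 6.55×10⁻¹⁰ C.

0.655 nC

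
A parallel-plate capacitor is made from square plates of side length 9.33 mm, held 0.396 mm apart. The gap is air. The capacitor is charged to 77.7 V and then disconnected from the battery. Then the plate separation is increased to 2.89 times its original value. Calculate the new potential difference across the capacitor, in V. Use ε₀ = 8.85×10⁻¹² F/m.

V ≈ 225 V

A = (9.33 mm)² = 8.70×10⁻⁵ m².
Initially C₁ = ε₀A/d = 8.85×10⁻¹² × 8.70×10⁻⁵ / 3.96×10⁻⁴ = 1.95×10⁻¹² F.
V₁ = 77.7 V.
Isolated ⇒ Q is held fixed. C₂ = 0.346 C₁ and V = Q/C, so V₂/V₁ = C₁/C₂ = 2.89.
V₂ = 2.89 × 77.7 = 2.25×10² V.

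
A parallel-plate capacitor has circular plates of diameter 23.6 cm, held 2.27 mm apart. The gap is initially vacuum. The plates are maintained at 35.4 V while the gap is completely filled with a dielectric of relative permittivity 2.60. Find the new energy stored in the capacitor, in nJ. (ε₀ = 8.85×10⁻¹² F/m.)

U ≈ 278 nJ

A = π(23.6/2 cm)² = 4.37×10⁻² m².
Initially C₁ = ε₀A/d = 8.85×10⁻¹² × 4.37×10⁻² / 2.27×10⁻³ = 1.71×10⁻¹⁰ F.
U₁ = 1.07×10⁻⁷ J.
Battery connected ⇒ V is held fixed. C₂ = 2.60 C₁ and U = ½CV², so U₂/U₁ = C₂/C₁ = 2.60.
U₂ = 2.60 × 1.07×10⁻⁷ = 2.78×10⁻⁷ J.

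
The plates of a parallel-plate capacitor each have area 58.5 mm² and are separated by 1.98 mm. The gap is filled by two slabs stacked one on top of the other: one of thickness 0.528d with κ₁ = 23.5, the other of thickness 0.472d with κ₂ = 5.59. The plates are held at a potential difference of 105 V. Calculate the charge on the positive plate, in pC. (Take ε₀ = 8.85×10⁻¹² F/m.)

A = 58.5 mm² = 5.85×10⁻⁵ m².
Stacked slabs ⇒ two capacitors in series, each with the full plate area.
C₁ = κ₁ε₀A/d₁ = 23.5 × 8.85×10⁻¹² × 5.85×10⁻⁵ / 1.05×10⁻³ = 1.16×10⁻¹¹ F.
C₂ = κ₂ε₀A/d₂ = 5.59 × 8.85×10⁻¹² × 5.85×10⁻⁵ / 9.35×10⁻⁴ = 3.10×10⁻¹² F.
C = (1/C₁ + 1/C₂)⁻¹ = 2.45×10⁻¹² F.
Q = CV = 2.45×10⁻¹² × 105 = 2.57×10⁻¹⁰ C.

Q ≈ 257 pC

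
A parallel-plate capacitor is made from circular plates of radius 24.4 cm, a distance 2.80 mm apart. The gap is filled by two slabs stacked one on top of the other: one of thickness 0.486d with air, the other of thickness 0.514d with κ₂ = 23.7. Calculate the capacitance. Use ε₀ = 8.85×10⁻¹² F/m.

C ≈ 1.16 nF

A = π(24.4 cm)² = 0.187 m².
Stacked slabs ⇒ two capacitors in series, each with the full plate area.
C₁ = κ₁ε₀A/d₁ = 1.00 × 8.85×10⁻¹² × 0.187 / 1.36×10⁻³ = 1.22×10⁻⁹ F.
C₂ = κ₂ε₀A/d₂ = 23.7 × 8.85×10⁻¹² × 0.187 / 1.44×10⁻³ = 2.73×10⁻⁸ F.
C = (1/C₁ + 1/C₂)⁻¹ = 1.16×10⁻⁹ F.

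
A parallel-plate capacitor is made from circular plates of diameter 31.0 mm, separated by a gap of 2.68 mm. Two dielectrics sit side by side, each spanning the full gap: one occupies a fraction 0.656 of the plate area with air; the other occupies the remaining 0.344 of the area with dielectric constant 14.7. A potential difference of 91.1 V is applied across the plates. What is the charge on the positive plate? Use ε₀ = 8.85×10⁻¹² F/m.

Q ≈ 1.30 nC

A = π(31.0/2 mm)² = 7.55×10⁻⁴ m².
Side-by-side slabs ⇒ two capacitors in parallel, each spanning the full gap.
C₁ = κ₁ε₀A₁/d = 1.00 × 8.85×10⁻¹² × 4.95×10⁻⁴ / 2.68×10⁻³ = 1.64×10⁻¹² F.
C₂ = κ₂ε₀A₂/d = 14.7 × 8.85×10⁻¹² × 2.60×10⁻⁴ / 2.68×10⁻³ = 1.26×10⁻¹¹ F.
C = C₁ + C₂ = 1.42×10⁻¹¹ F.
Q = CV = 1.42×10⁻¹¹ × 91.1 = 1.30×10⁻⁹ C.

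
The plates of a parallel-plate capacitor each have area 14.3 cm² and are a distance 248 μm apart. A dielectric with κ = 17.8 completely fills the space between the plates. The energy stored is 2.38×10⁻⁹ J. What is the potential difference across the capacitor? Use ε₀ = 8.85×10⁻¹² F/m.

2.29 V

A = 14.3 cm² = 1.43×10⁻³ m².
C = κε₀A/d = 17.8 × 8.85×10⁻¹² × 1.43×10⁻³ / 2.48×10⁻⁴ = 9.08×10⁻¹⁰ F.
V = √(2U/C) = √(2 × 2.38×10⁻⁹ / 9.08×10⁻¹⁰) = 2.29 V.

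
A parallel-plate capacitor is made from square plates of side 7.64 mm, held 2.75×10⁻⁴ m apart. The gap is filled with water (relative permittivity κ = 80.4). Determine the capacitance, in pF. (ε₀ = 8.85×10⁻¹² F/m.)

151 pF

A = (7.64 mm)² = 5.84×10⁻⁵ m².
C = κε₀A/d = 80.4 × 8.85×10⁻¹² × 5.84×10⁻⁵ / 2.75×10⁻⁴ = 1.51×10⁻¹⁰ F.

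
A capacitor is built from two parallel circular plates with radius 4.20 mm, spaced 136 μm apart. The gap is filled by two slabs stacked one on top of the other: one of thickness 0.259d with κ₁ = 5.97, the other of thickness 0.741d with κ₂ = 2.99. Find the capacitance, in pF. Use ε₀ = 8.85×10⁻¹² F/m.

C ≈ 12.4 pF

A = π(4.20 mm)² = 5.54×10⁻⁵ m².
Stacked slabs ⇒ two capacitors in series, each with the full plate area.
C₁ = κ₁ε₀A/d₁ = 5.97 × 8.85×10⁻¹² × 5.54×10⁻⁵ / 3.52×10⁻⁵ = 8.31×10⁻¹¹ F.
C₂ = κ₂ε₀A/d₂ = 2.99 × 8.85×10⁻¹² × 5.54×10⁻⁵ / 1.01×10⁻⁴ = 1.46×10⁻¹¹ F.
C = (1/C₁ + 1/C₂)⁻¹ = 1.24×10⁻¹¹ F.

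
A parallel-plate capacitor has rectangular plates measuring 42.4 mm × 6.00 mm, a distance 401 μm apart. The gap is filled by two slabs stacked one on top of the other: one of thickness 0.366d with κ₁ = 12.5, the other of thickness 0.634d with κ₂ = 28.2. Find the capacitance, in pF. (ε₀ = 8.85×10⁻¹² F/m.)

A = 42.4 × 6.00 mm² = 2.54×10⁻⁴ m².
Stacked slabs ⇒ two capacitors in series, each with the full plate area.
C₁ = κ₁ε₀A/d₁ = 12.5 × 8.85×10⁻¹² × 2.54×10⁻⁴ / 1.47×10⁻⁴ = 1.92×10⁻¹⁰ F.
C₂ = κ₂ε₀A/d₂ = 28.2 × 8.85×10⁻¹² × 2.54×10⁻⁴ / 2.54×10⁻⁴ = 2.50×10⁻¹⁰ F.
C = (1/C₁ + 1/C₂)⁻¹ = 1.08×10⁻¹⁰ F.

C ≈ 108 pF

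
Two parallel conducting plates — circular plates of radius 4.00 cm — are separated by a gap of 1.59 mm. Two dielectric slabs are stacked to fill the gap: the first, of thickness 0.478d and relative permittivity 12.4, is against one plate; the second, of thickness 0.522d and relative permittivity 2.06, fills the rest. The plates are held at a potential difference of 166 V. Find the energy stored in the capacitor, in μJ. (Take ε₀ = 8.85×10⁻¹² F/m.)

U ≈ 1.32 μJ

A = π(4.00 cm)² = 5.03×10⁻³ m².
Stacked slabs ⇒ two capacitors in series, each with the full plate area.
C₁ = κ₁ε₀A/d₁ = 12.4 × 8.85×10⁻¹² × 5.03×10⁻³ / 7.60×10⁻⁴ = 7.26×10⁻¹⁰ F.
C₂ = κ₂ε₀A/d₂ = 2.06 × 8.85×10⁻¹² × 5.03×10⁻³ / 8.30×10⁻⁴ = 1.10×10⁻¹⁰ F.
C = (1/C₁ + 1/C₂)⁻¹ = 9.58×10⁻¹¹ F.
U = ½CV² = ½ × 9.58×10⁻¹¹ × (166)² = 1.32×10⁻⁶ J.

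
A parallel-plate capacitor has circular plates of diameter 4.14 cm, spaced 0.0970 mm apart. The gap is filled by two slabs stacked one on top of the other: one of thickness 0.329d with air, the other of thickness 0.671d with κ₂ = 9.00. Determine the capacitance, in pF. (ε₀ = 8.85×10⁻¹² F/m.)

304 pF

A = π(4.14/2 cm)² = 1.35×10⁻³ m².
Stacked slabs ⇒ two capacitors in series, each with the full plate area.
C₁ = κ₁ε₀A/d₁ = 1.00 × 8.85×10⁻¹² × 1.35×10⁻³ / 3.19×10⁻⁵ = 3.73×10⁻¹⁰ F.
C₂ = κ₂ε₀A/d₂ = 9.00 × 8.85×10⁻¹² × 1.35×10⁻³ / 6.51×10⁻⁵ = 1.65×10⁻⁹ F.
C = (1/C₁ + 1/C₂)⁻¹ = 3.04×10⁻¹⁰ F.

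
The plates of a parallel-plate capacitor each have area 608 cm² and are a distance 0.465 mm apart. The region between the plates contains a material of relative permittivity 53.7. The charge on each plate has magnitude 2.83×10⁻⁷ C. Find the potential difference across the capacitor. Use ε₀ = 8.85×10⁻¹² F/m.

4.55 V

A = 608 cm² = 6.08×10⁻² m².
C = κε₀A/d = 53.7 × 8.85×10⁻¹² × 6.08×10⁻² / 4.65×10⁻⁴ = 6.21×10⁻⁸ F.
V = Q/C = 2.83×10⁻⁷ / 6.21×10⁻⁸ = 4.55 V.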